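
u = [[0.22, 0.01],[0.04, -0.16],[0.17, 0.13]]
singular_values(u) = [0.29, 0.19]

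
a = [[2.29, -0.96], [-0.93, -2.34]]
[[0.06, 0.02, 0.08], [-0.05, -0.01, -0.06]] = a @ [[0.03,0.01,0.04], [0.01,0.00,0.01]]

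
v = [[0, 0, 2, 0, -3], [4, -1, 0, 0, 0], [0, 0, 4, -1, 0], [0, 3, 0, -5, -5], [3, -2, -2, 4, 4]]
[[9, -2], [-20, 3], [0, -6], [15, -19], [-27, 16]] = v @ [[-5, 0], [0, -3], [0, -1], [0, 2], [-3, 0]]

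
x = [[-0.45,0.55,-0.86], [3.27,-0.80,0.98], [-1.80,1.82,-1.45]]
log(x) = [[(0.33+0.82j),  (-0.43-0.5j),  0.05+0.54j], [0.93-1.62j,  (0.25+1j),  -1.22-1.08j], [(2.32+2j),  (-0.32-1.23j),  (0.09+1.33j)]]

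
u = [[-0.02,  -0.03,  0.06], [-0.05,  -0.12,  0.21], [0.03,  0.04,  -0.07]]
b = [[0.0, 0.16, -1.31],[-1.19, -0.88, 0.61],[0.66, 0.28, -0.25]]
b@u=[[-0.05, -0.07, 0.13], [0.09, 0.17, -0.3], [-0.03, -0.06, 0.12]]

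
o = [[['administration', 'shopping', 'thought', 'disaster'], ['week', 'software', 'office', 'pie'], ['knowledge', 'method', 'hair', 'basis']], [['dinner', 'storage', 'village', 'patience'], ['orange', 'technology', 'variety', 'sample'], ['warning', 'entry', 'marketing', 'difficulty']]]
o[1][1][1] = 'technology'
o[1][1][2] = 'variety'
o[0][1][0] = 'week'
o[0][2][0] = 'knowledge'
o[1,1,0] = 'orange'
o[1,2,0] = 'warning'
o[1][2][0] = 'warning'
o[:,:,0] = [['administration', 'week', 'knowledge'], ['dinner', 'orange', 'warning']]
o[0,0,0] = 'administration'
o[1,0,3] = 'patience'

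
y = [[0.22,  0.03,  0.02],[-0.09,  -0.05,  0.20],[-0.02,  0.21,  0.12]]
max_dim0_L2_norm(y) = 0.24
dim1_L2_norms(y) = [0.22, 0.22, 0.24]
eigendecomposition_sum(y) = [[0.11+0.08j, 0.01-0.05j, 0.01-0.08j], [-0.03+0.09j, 0.04-0.00j, (0.06-0.01j)], [-0.02+0.16j, 0.06-0.02j, 0.09-0.03j]] + [[0.11-0.08j, (0.01+0.05j), 0.01+0.08j], [-0.03-0.09j, (0.04+0j), 0.06+0.01j], [-0.02-0.16j, 0.06+0.02j, 0.09+0.03j]] + [[-0j, (0.01+0j), -0.00+0.00j], [(-0.02+0j), -0.13-0.00j, (0.08-0j)], [(0.02-0j), (0.09+0j), -0.06+0.00j]]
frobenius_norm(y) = 0.40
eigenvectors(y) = [[0.27-0.51j, (0.27+0.51j), 0.03+0.00j], [(0.42+0.1j), 0.42-0.10j, -0.82+0.00j], [0.70+0.00j, 0.70-0.00j, (0.57+0j)]]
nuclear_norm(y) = 0.68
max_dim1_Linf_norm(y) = 0.22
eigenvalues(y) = [(0.24+0.04j), (0.24-0.04j), (-0.18+0j)]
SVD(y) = [[-0.39,  -0.70,  -0.6], [0.69,  0.2,  -0.69], [0.6,  -0.68,  0.41]] @ diag([0.27145983026787146, 0.24256022381976483, 0.1633220694561639]) @ [[-0.59,0.30,0.75],  [-0.65,-0.72,-0.23],  [-0.47,0.63,-0.62]]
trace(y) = 0.29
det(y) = -0.01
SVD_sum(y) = [[0.06, -0.03, -0.08],[-0.11, 0.06, 0.14],[-0.1, 0.05, 0.12]] + [[0.11, 0.12, 0.04], [-0.03, -0.03, -0.01], [0.11, 0.12, 0.04]] + [[0.05, -0.06, 0.06],[0.05, -0.07, 0.07],[-0.03, 0.04, -0.04]]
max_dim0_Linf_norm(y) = 0.22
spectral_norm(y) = 0.27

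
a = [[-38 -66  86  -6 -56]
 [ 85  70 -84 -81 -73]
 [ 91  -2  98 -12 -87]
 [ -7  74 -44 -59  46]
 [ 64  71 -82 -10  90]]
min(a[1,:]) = -84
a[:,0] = [-38, 85, 91, -7, 64]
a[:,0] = [-38, 85, 91, -7, 64]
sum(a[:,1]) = 147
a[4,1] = 71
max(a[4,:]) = 90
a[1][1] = 70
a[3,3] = -59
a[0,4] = -56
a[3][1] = 74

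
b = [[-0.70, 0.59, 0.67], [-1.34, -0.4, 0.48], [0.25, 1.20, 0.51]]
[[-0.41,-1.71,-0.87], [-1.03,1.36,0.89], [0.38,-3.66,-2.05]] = b@[[0.63, -0.32, -0.7], [0.26, -2.81, -1.12], [-0.18, -0.41, -1.04]]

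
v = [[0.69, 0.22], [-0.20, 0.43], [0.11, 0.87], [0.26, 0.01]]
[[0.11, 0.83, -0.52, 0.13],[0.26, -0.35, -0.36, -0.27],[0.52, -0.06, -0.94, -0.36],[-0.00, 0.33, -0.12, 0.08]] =v @ [[-0.03, 1.27, -0.42, 0.34],[0.60, -0.23, -1.03, -0.46]]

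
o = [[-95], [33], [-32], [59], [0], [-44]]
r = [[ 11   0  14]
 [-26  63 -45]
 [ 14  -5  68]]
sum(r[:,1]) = 58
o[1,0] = 33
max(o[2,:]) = -32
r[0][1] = 0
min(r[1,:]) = -45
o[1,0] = 33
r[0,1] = 0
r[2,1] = -5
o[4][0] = 0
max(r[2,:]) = 68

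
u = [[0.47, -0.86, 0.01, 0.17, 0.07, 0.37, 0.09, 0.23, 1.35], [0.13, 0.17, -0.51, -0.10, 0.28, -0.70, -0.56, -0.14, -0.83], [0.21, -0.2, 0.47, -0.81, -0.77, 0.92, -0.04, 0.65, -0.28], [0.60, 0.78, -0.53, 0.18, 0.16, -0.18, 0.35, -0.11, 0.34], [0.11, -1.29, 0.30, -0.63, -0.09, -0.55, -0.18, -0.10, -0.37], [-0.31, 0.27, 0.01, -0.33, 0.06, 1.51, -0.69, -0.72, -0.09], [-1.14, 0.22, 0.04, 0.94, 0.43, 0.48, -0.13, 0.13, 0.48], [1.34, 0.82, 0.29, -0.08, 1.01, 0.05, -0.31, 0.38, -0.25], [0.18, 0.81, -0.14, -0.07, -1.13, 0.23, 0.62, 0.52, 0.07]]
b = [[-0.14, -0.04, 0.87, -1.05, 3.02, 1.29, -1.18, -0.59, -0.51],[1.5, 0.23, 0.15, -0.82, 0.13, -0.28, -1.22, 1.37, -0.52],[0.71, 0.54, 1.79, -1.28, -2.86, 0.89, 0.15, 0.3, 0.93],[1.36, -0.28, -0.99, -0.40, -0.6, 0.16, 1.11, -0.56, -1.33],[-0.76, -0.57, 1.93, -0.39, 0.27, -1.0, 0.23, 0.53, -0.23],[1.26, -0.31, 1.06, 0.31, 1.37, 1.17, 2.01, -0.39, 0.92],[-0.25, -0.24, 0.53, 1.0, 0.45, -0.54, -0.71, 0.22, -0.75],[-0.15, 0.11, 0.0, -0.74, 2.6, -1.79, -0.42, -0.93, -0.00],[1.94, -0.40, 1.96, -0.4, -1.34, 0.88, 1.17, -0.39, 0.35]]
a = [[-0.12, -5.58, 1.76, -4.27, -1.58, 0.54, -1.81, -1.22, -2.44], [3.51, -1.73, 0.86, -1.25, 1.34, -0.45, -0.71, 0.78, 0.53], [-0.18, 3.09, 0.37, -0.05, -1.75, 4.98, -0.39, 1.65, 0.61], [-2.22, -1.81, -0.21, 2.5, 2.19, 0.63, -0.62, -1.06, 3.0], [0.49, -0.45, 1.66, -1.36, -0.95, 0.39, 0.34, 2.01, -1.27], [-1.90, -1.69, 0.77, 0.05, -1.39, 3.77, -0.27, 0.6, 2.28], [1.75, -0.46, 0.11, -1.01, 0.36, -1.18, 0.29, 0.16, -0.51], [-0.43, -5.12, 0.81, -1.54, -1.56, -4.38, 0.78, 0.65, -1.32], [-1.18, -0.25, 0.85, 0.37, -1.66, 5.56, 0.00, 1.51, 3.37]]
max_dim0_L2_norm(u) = 2.13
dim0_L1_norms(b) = [8.07, 2.72, 9.28, 6.39, 12.64, 8.0, 8.2, 5.28, 5.54]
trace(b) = 1.63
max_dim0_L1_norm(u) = 5.42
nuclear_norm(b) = 23.97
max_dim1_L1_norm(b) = 9.45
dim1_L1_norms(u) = [3.62, 3.42, 4.35, 3.23, 3.62, 3.99, 3.99, 4.53, 3.77]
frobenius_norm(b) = 9.38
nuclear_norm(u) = 12.62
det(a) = 2.68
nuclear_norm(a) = 38.26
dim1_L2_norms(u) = [1.74, 1.38, 1.7, 1.26, 1.63, 1.89, 1.71, 1.97, 1.64]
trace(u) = 3.03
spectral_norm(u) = 2.43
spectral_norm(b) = 5.90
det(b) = 572.27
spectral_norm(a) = 11.93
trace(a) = 8.15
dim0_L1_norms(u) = [4.49, 5.42, 2.3, 3.31, 4.0, 4.99, 2.97, 2.98, 4.06]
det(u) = 0.01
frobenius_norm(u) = 5.01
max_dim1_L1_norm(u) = 4.53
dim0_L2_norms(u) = [1.97, 2.13, 0.98, 1.46, 1.79, 2.09, 1.2, 1.21, 1.77]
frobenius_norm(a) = 17.56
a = b @ u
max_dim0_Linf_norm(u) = 1.51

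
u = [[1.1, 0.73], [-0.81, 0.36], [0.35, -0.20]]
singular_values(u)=[1.46, 0.75]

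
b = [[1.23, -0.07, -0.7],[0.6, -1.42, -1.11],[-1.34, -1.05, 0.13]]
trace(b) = -0.06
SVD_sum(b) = [[1.03, -0.41, -0.78], [1.16, -0.46, -0.88], [-0.59, 0.24, 0.44]] + [[0.2, 0.34, 0.08], [-0.56, -0.96, -0.23], [-0.75, -1.29, -0.31]] + [[-0.0, 0.00, -0.0], [0.00, -0.0, 0.00], [-0.00, 0.0, -0.00]]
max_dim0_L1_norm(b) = 3.17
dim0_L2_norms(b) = [1.92, 1.77, 1.32]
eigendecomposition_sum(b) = [[1.24, 0.16, -0.58],[0.65, 0.08, -0.31],[-1.30, -0.16, 0.61]] + [[-0.0, 0.00, -0.0], [0.00, -0.00, 0.0], [-0.00, 0.0, -0.0]] + [[-0.01, -0.23, -0.12], [-0.06, -1.50, -0.81], [-0.03, -0.89, -0.48]]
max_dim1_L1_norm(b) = 3.13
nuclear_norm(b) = 4.13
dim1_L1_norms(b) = [2.0, 3.13, 2.52]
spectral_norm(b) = 2.18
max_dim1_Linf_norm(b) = 1.42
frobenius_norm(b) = 2.92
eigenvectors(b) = [[0.65, 0.42, 0.13], [0.34, -0.44, 0.85], [-0.68, 0.79, 0.5]]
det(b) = 0.01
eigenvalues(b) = [1.93, -0.0, -1.99]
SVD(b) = [[-0.62, 0.21, 0.75], [-0.70, -0.58, -0.41], [0.35, -0.79, 0.51]] @ diag([2.1840662263823183, 1.9393669816281702, 0.0032294498819730216]) @ [[-0.76, 0.30, 0.58], [0.49, 0.84, 0.21], [-0.42, 0.44, -0.79]]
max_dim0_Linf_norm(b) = 1.42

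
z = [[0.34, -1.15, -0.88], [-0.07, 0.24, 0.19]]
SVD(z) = [[-0.98, 0.21], [0.21, 0.98]] @ diag([1.5202212087652571, 0.005241795522460079]) @ [[-0.23, 0.77, 0.59], [0.33, -0.51, 0.79]]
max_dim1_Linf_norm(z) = 1.15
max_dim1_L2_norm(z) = 1.49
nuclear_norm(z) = 1.53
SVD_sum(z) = [[0.34, -1.15, -0.88], [-0.07, 0.24, 0.19]] + [[0.0, -0.00, 0.00], [0.00, -0.00, 0.0]]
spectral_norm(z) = 1.52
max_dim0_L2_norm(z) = 1.17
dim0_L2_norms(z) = [0.35, 1.17, 0.9]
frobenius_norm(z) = 1.52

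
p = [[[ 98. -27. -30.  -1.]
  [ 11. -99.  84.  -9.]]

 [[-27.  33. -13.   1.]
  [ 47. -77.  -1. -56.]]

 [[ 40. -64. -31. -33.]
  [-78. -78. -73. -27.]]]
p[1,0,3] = 1.0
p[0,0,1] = -27.0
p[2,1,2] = -73.0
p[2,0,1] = -64.0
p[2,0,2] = -31.0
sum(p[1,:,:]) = -93.0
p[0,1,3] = -9.0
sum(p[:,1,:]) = -356.0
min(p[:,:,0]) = -78.0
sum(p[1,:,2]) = -14.0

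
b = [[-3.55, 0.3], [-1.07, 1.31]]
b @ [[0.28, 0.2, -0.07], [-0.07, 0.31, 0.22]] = [[-1.01, -0.62, 0.31], [-0.39, 0.19, 0.36]]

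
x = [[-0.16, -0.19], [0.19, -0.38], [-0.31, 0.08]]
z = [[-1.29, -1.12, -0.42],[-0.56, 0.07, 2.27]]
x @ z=[[0.31, 0.17, -0.36],  [-0.03, -0.24, -0.94],  [0.36, 0.35, 0.31]]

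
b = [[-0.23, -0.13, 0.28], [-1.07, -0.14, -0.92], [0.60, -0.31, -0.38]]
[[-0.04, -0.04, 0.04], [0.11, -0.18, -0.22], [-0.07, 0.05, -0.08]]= b@[[-0.06, 0.14, 0.03], [0.22, 0.07, 0.08], [-0.08, 0.02, 0.19]]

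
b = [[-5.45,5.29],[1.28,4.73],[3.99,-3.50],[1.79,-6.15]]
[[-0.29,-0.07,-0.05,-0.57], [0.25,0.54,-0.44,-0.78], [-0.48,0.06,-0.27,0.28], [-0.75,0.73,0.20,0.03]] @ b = [[0.27,1.82], [-3.82,10.21], [2.12,-3.03], [5.87,-1.4]]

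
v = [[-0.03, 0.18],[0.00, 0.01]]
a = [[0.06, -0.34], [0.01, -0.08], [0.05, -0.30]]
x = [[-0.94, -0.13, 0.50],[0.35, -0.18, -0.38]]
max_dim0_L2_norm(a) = 0.46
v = x @ a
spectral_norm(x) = 1.17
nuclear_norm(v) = 0.18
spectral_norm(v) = 0.18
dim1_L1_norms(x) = [1.57, 0.91]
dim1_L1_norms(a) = [0.4, 0.09, 0.35]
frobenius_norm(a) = 0.47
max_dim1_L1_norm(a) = 0.4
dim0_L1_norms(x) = [1.29, 0.31, 0.88]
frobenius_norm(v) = 0.18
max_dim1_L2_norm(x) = 1.07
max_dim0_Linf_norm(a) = 0.34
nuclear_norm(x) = 1.44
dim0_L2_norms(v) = [0.03, 0.18]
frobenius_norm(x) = 1.20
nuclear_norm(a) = 0.47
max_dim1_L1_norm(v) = 0.21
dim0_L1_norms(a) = [0.12, 0.72]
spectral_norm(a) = 0.47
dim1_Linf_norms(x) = [0.94, 0.38]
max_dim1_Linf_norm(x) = 0.94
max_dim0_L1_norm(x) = 1.29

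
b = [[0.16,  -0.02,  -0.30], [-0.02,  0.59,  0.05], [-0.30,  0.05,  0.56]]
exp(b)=[[1.24, -0.04, -0.44],[-0.04, 1.81, 0.09],[-0.44, 0.09, 1.82]]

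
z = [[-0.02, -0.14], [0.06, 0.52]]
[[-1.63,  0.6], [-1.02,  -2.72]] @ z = [[0.07, 0.54], [-0.14, -1.27]]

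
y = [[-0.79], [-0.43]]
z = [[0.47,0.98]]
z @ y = [[-0.79]]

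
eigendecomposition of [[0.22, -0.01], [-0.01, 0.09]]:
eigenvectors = [[1.00, 0.08], [-0.08, 1.00]]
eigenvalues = [0.22, 0.09]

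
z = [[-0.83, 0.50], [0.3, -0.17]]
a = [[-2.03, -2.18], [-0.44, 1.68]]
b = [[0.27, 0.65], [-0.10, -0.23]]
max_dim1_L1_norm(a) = 4.21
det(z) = -0.01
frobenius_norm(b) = 0.75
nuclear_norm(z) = 1.04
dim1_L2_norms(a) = [2.98, 1.74]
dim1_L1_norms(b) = [0.92, 0.33]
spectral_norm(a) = 3.16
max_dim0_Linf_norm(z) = 0.83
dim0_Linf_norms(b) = [0.27, 0.65]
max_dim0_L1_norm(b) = 0.88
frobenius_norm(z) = 1.03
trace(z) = -1.00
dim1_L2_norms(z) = [0.97, 0.34]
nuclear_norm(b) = 0.75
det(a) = -4.37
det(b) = 0.00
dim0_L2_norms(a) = [2.08, 2.75]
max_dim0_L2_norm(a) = 2.75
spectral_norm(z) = 1.03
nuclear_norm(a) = 4.54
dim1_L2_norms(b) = [0.7, 0.25]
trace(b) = 0.04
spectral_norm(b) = 0.75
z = b @ a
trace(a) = -0.35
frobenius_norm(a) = 3.45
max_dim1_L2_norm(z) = 0.97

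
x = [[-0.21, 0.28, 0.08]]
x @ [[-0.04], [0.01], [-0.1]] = [[0.00]]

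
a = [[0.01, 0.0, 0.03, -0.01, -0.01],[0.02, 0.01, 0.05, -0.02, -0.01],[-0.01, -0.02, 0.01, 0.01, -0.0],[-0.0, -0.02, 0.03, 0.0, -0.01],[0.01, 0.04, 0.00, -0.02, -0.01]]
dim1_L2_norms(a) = [0.03, 0.06, 0.03, 0.04, 0.05]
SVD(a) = [[-0.46,-0.1,-0.10,-0.37,-0.8], [-0.79,0.01,0.46,0.34,0.23], [0.02,-0.45,-0.40,0.76,-0.26], [-0.33,-0.48,-0.52,-0.38,0.49], [-0.25,0.74,-0.6,0.16,0.06]] @ diag([0.07475276694648143, 0.05735921430051301, 0.009805835645240641, 0.005056551924936462, 0.0004703600767558534]) @ [[-0.31, -0.15, -0.84, 0.34, 0.24],  [0.2, 0.85, -0.37, -0.33, -0.03],  [0.62, -0.11, 0.02, -0.01, 0.78],  [-0.58, 0.43, 0.39, 0.27, 0.51],  [-0.39, -0.25, -0.07, -0.84, 0.27]]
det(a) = 0.00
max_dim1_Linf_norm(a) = 0.05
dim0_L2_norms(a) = [0.03, 0.05, 0.07, 0.03, 0.02]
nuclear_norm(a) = 0.15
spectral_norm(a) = 0.07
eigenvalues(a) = [(0.01+0.03j), (0.01-0.03j), (-0.01+0j), (-0+0j), 0j]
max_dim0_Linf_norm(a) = 0.05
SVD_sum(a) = [[0.01, 0.01, 0.03, -0.01, -0.01], [0.02, 0.01, 0.05, -0.02, -0.01], [-0.00, -0.0, -0.0, 0.0, 0.00], [0.01, 0.0, 0.02, -0.01, -0.01], [0.01, 0.0, 0.02, -0.01, -0.00]] + [[-0.00, -0.0, 0.00, 0.0, 0.00], [0.00, 0.00, -0.00, -0.00, -0.00], [-0.01, -0.02, 0.01, 0.01, 0.0], [-0.01, -0.02, 0.01, 0.01, 0.0], [0.01, 0.04, -0.02, -0.01, -0.0]] + [[-0.00, 0.00, -0.00, 0.0, -0.00], [0.00, -0.00, 0.00, -0.0, 0.0], [-0.00, 0.0, -0.00, 0.0, -0.0], [-0.0, 0.0, -0.0, 0.0, -0.00], [-0.0, 0.00, -0.0, 0.0, -0.0]] + [[0.00, -0.0, -0.0, -0.0, -0.00], [-0.00, 0.0, 0.0, 0.0, 0.00], [-0.00, 0.0, 0.0, 0.00, 0.00], [0.0, -0.00, -0.0, -0.00, -0.00], [-0.00, 0.00, 0.0, 0.0, 0.00]] + [[0.00, 0.00, 0.00, 0.0, -0.0], [-0.0, -0.0, -0.0, -0.0, 0.00], [0.00, 0.0, 0.0, 0.0, -0.00], [-0.0, -0.0, -0.00, -0.0, 0.00], [-0.0, -0.0, -0.00, -0.0, 0.00]]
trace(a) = 0.02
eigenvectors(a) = [[0.28-0.21j, 0.28+0.21j, (0.44+0j), -0.35+0.00j, -0.57+0.00j],[0.27-0.42j, (0.27+0.42j), (0.22+0j), (-0.32+0j), (-0.03+0j)],[0.32+0.14j, 0.32-0.14j, 0.11+0.00j, (-0.1+0j), 0.06+0.00j],[0.52+0.00j, (0.52-0j), 0.66+0.00j, (-0.87+0j), -0.67+0.00j],[(-0.33-0.36j), (-0.33+0.36j), 0.55+0.00j, 0.13+0.00j, 0.47+0.00j]]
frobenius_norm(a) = 0.09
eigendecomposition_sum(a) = [[0.00+0.01j, -0.00+0.01j, 0.02+0.00j, -0.00-0.01j, -0.00-0.00j], [(0.01+0.01j), 0.00+0.02j, (0.03-0j), (-0.01-0.01j), (-0-0j)], [-0.00+0.01j, -0.01+0.00j, 0.01+0.02j, (0.01-0.01j), -0j], [(-0+0.01j), (-0.01+0.01j), 0.02+0.02j, -0.01j, (-0-0j)], [(0.01-0.01j), (0.02+0j), -0.02j, (-0.01+0.01j), (-0+0j)]] + [[0.00-0.01j, (-0-0.01j), (0.02-0j), (-0+0.01j), (-0+0j)], [0.01-0.01j, 0.00-0.02j, (0.03+0j), -0.01+0.01j, -0.00+0.00j], [-0.00-0.01j, -0.01-0.00j, 0.01-0.02j, 0.01+0.01j, 0j], [(-0-0.01j), (-0.01-0.01j), 0.02-0.02j, 0.01j, -0.00+0.00j], [0.01+0.01j, 0.02-0.00j, 0.02j, (-0.01-0.01j), (-0-0j)]] + [[-0.00-0.00j, 0.00-0.00j, (-0-0j), -0.00+0.00j, (-0+0j)], [(-0-0j), 0.00-0.00j, (-0-0j), -0.00+0.00j, -0.00+0.00j], [-0.00-0.00j, -0j, (-0-0j), -0.00+0.00j, -0.00+0.00j], [-0.01-0.00j, 0.01-0.00j, (-0.01-0j), (-0+0j), (-0.01+0j)], [-0.01-0.00j, 0.01-0.00j, (-0.01-0j), (-0+0j), -0.01+0.00j]] + [[0j, -0.00+0.00j, 0.00-0.00j, (-0-0j), 0.00-0.00j], [0.00+0.00j, -0.00+0.00j, -0j, (-0-0j), -0j], [0.00+0.00j, (-0+0j), 0.00-0.00j, -0.00-0.00j, -0j], [0.01+0.00j, -0.00+0.00j, -0j, -0.00-0.00j, 0.00-0.00j], [(-0-0j), -0j, -0.00+0.00j, 0j, -0.00+0.00j]] + [[0.00+0.00j, -0.00+0.00j, -0.00-0.00j, -0.00-0.00j, (-0-0j)], [0j, -0.00+0.00j, (-0-0j), (-0-0j), (-0-0j)], [-0.00-0.00j, 0.00-0.00j, 0.00+0.00j, 0j, 0.00+0.00j], [0.00+0.00j, (-0+0j), -0.00-0.00j, (-0-0j), (-0-0j)], [-0.00-0.00j, 0.00-0.00j, 0j, 0j, 0j]]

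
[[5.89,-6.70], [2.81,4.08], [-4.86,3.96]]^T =[[5.89, 2.81, -4.86], [-6.7, 4.08, 3.96]]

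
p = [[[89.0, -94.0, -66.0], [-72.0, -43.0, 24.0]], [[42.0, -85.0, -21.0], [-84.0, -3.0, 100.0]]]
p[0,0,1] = -94.0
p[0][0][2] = -66.0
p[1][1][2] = 100.0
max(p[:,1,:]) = 100.0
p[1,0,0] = 42.0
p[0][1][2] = 24.0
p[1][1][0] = -84.0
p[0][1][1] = -43.0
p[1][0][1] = -85.0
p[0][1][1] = -43.0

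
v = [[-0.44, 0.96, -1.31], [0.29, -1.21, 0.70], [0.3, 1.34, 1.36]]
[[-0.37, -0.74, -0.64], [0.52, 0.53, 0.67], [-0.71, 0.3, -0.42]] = v @ [[-0.17, -0.15, 0.35], [-0.48, -0.21, -0.44], [-0.01, 0.46, 0.05]]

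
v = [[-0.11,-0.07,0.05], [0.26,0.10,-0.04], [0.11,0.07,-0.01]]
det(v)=0.000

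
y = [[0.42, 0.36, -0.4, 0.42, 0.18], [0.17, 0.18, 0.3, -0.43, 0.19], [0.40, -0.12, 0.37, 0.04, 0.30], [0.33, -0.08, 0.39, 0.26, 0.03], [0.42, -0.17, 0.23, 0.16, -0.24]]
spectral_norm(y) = 0.97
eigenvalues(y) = [(-0.43+0j), (0.78+0j), (0.49+0j), (0.07+0.35j), (0.07-0.35j)]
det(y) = -0.02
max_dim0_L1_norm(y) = 1.74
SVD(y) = [[-0.24,-0.89,-0.38,0.12,0.02],[-0.2,0.43,-0.72,0.47,0.2],[-0.6,0.17,-0.22,-0.52,-0.55],[-0.56,0.04,0.23,-0.24,0.76],[-0.48,0.00,0.48,0.67,-0.3]] @ diag([0.9713189104042759, 0.8516325534356493, 0.591820311936172, 0.2946074309031593, 0.14668588294767204]) @ [[-0.78, 0.08, -0.53, -0.27, -0.17], [-0.26, -0.31, 0.66, -0.63, -0.03], [-0.15, -0.58, 0.09, 0.48, -0.64], [0.42, 0.32, -0.13, -0.43, -0.72], [-0.35, 0.68, 0.51, 0.34, -0.20]]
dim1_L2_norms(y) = [0.82, 0.61, 0.63, 0.58, 0.58]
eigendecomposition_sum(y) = [[-0.05+0.00j, (0.05-0j), -0.10-0.00j, (0.03+0j), 0.14+0.00j], [0.01-0.00j, -0.01+0.00j, 0.02+0.00j, -0.01-0.00j, -0.02-0.00j], [-0.02+0.00j, (0.02-0j), -0.03-0.00j, 0.01+0.00j, 0.05+0.00j], [0.03-0.00j, (-0.03+0j), 0.06+0.00j, (-0.02-0j), -0.09-0.00j], [(0.11-0j), (-0.12+0j), 0.23+0.00j, (-0.08-0j), (-0.32-0j)]] + [[(0.31+0j), 0.14+0.00j, 0.00-0.00j, 0.16+0.00j, 0.09-0.00j], [0.03+0.00j, (0.01+0j), -0j, 0.02+0.00j, 0.01-0.00j], [(0.63+0j), 0.28+0.00j, -0j, (0.33+0j), 0.17-0.00j], [(0.68+0j), 0.31+0.00j, -0j, 0.35+0.00j, (0.19-0j)], [(0.37+0j), 0.17+0.00j, 0.00-0.00j, 0.19+0.00j, 0.10-0.00j]] + [[0.11+0.00j, (0.13+0j), (-0.05-0j), -0.03+0.00j, (0.04+0j)], [0.19+0.00j, 0.23+0.00j, (-0.09-0j), -0.05+0.00j, 0.07+0.00j], [(-0.23+0j), (-0.28+0j), 0.11+0.00j, (0.06+0j), (-0.08+0j)], [-0.32+0.00j, (-0.38+0j), (0.15+0j), 0.08+0.00j, -0.11+0.00j], [(-0.12+0j), (-0.15+0j), (0.06+0j), 0.03+0.00j, -0.04+0.00j]] + [[0.02+0.04j, (0.02-0.06j), -0.12+0.00j, (0.13-0.04j), -0.04+0.04j], [(-0.03-0.07j), (-0.03+0.1j), 0.19+0.00j, -0.19+0.05j, 0.07-0.05j], [0.01-0.07j, -0.07+0.06j, (0.15+0.1j), -0.18-0.06j, 0.08-0.01j], [(-0.03-0.02j), 0.01+0.05j, 0.09-0.05j, (-0.08+0.08j), (0.02-0.04j)], [(0.03-0j), -0.04-0.03j, (-0.03+0.08j), 0.01-0.09j, (0.01+0.04j)]] + [[0.02-0.04j, (0.02+0.06j), (-0.12-0j), (0.13+0.04j), -0.04-0.04j], [(-0.03+0.07j), (-0.03-0.1j), (0.19-0j), -0.19-0.05j, 0.07+0.05j], [(0.01+0.07j), -0.07-0.06j, (0.15-0.1j), -0.18+0.06j, 0.08+0.01j], [-0.03+0.02j, (0.01-0.05j), 0.09+0.05j, (-0.08-0.08j), 0.02+0.04j], [0.03+0.00j, (-0.04+0.03j), -0.03-0.08j, 0.01+0.09j, (0.01-0.04j)]]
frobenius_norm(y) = 1.46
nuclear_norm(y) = 2.86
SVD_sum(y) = [[0.18,-0.02,0.12,0.06,0.04], [0.15,-0.02,0.1,0.05,0.03], [0.45,-0.05,0.31,0.16,0.10], [0.43,-0.04,0.29,0.15,0.09], [0.37,-0.04,0.25,0.13,0.08]] + [[0.19, 0.24, -0.5, 0.48, 0.02], [-0.09, -0.11, 0.24, -0.23, -0.01], [-0.04, -0.05, 0.1, -0.09, -0.00], [-0.01, -0.01, 0.02, -0.02, -0.0], [-0.0, -0.00, 0.00, -0.00, -0.0]] + [[0.03,0.13,-0.02,-0.11,0.14], [0.06,0.25,-0.04,-0.20,0.27], [0.02,0.07,-0.01,-0.06,0.08], [-0.02,-0.08,0.01,0.07,-0.09], [-0.04,-0.16,0.03,0.14,-0.18]] + [[0.01, 0.01, -0.00, -0.02, -0.03], [0.06, 0.04, -0.02, -0.06, -0.1], [-0.06, -0.05, 0.02, 0.07, 0.11], [-0.03, -0.02, 0.01, 0.03, 0.05], [0.08, 0.06, -0.03, -0.08, -0.14]] + [[-0.00,0.0,0.00,0.0,-0.0], [-0.01,0.02,0.01,0.01,-0.01], [0.03,-0.05,-0.04,-0.03,0.02], [-0.04,0.08,0.06,0.04,-0.02], [0.02,-0.03,-0.02,-0.01,0.01]]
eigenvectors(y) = [[0.39+0.00j,(-0.3+0j),(-0.23+0j),(0.39-0.01j),0.39+0.01j], [-0.07+0.00j,-0.03+0.00j,-0.41+0.00j,-0.60+0.00j,(-0.6-0j)], [(0.14+0j),-0.60+0.00j,0.50+0.00j,-0.47-0.30j,-0.47+0.30j], [(-0.23+0j),(-0.65+0j),(0.67+0j),(-0.28+0.16j),-0.28-0.16j], [-0.88+0.00j,-0.35+0.00j,0.26+0.00j,0.09-0.25j,0.09+0.25j]]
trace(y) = 0.99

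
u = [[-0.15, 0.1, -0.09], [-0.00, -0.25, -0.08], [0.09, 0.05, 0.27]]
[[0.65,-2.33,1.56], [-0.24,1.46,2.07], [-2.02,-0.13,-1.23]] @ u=[[0.04, 0.73, 0.55], [0.22, -0.29, 0.46], [0.19, -0.23, -0.14]]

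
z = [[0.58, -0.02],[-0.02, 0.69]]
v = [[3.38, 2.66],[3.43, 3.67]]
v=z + [[2.8, 2.68], [3.45, 2.98]]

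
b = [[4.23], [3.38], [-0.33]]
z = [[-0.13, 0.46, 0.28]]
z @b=[[0.91]]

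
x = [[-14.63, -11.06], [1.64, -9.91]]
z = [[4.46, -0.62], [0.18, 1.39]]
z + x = [[-10.17, -11.68], [1.82, -8.52]]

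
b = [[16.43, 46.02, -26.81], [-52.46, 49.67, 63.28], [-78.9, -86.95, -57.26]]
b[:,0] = [16.43, -52.46, -78.9]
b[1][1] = 49.67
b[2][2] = -57.26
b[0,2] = -26.81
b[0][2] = -26.81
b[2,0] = -78.9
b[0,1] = 46.02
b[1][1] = 49.67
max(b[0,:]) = 46.02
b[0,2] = -26.81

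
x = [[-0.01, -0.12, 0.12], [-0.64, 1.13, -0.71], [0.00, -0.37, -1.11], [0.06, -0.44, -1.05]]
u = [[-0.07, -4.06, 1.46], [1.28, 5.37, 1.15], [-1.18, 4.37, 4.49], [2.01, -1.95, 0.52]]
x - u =[[0.06, 3.94, -1.34], [-1.92, -4.24, -1.86], [1.18, -4.74, -5.6], [-1.95, 1.51, -1.57]]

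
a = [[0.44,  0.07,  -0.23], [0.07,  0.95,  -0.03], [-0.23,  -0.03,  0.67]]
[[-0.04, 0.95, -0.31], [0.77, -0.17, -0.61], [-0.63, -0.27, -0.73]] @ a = [[0.12, 0.91, -0.23],[0.47, -0.09, -0.58],[-0.13, -0.28, -0.34]]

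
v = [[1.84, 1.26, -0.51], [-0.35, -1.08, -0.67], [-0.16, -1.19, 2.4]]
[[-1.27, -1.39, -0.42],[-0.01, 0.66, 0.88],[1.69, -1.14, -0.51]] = v @ [[-0.38, -0.91, -0.0],[-0.22, 0.01, -0.52],[0.57, -0.53, -0.47]]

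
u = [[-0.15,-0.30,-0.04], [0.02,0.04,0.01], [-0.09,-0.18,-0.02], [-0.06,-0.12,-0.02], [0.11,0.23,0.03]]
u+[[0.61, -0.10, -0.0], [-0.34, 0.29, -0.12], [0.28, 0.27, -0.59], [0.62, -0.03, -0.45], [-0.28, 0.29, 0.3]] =[[0.46,-0.4,-0.04], [-0.32,0.33,-0.11], [0.19,0.09,-0.61], [0.56,-0.15,-0.47], [-0.17,0.52,0.33]]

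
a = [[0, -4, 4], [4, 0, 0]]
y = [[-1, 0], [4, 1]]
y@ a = [[0, 4, -4], [4, -16, 16]]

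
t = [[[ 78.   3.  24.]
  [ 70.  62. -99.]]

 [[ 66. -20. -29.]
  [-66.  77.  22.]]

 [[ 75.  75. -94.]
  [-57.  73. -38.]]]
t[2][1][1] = 73.0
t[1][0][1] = -20.0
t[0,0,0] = 78.0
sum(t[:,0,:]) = 178.0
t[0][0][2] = 24.0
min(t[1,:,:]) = -66.0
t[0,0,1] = 3.0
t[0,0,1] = 3.0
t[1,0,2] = -29.0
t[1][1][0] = -66.0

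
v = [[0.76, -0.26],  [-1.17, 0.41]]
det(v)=0.007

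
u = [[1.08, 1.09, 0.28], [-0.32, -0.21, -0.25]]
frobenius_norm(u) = 1.63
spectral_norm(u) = 1.61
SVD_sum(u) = [[1.09, 1.07, 0.32], [-0.29, -0.29, -0.09]] + [[-0.01, 0.02, -0.04], [-0.03, 0.08, -0.16]]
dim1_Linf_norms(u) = [1.09, 0.32]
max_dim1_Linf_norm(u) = 1.09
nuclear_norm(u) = 1.80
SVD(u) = [[-0.97, 0.26], [0.26, 0.97]] @ diag([1.6143663753417319, 0.1890005454119099]) @ [[-0.70, -0.69, -0.21], [-0.15, 0.42, -0.89]]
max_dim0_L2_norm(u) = 1.13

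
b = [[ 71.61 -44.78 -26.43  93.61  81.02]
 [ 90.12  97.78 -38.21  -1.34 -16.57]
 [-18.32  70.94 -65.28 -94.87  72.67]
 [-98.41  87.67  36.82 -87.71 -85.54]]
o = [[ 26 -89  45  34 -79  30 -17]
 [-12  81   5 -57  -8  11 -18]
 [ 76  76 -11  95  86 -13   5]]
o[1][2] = 5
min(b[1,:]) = -38.21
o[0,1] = -89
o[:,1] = [-89, 81, 76]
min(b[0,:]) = -44.78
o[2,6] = 5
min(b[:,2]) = -65.28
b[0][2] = -26.43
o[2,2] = -11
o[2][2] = -11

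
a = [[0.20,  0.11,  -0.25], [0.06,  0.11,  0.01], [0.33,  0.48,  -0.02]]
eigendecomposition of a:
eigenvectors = [[-0.13-0.63j, -0.13+0.63j, (0.78+0j)], [(-0.16+0.04j), -0.16-0.04j, (-0.51+0j)], [(-0.74+0j), -0.74-0.00j, (0.36+0j)]]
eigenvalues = [(0.14+0.25j), (0.14-0.25j), (0.01+0j)]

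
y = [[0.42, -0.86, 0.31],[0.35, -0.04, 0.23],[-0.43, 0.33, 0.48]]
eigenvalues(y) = [(0.13+0.59j), (0.13-0.59j), (0.6+0j)]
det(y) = 0.22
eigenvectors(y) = [[0.78+0.00j, (0.78-0j), 0j],[(0.27-0.39j), 0.27+0.39j, 0.34+0.00j],[(0.02+0.4j), (0.02-0.4j), 0.94+0.00j]]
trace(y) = 0.86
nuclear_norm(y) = 2.05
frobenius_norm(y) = 1.31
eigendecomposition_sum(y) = [[0.21+0.26j, -0.43+0.09j, (0.15-0.03j)],[0.21-0.01j, (-0.1+0.25j), (0.04-0.09j)],[-0.13+0.12j, -0.06-0.22j, 0.02+0.08j]] + [[(0.21-0.26j), -0.43-0.09j, 0.15+0.03j], [0.21+0.01j, (-0.1-0.25j), 0.04+0.09j], [(-0.13-0.12j), (-0.06+0.22j), (0.02-0.08j)]] + [[(-0+0j), -0j, 0.00+0.00j],  [(-0.06+0j), 0.16-0.00j, 0.16+0.00j],  [-0.17+0.00j, 0.45-0.00j, (0.44+0j)]]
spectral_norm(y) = 1.11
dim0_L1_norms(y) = [1.2, 1.23, 1.02]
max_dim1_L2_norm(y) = 1.01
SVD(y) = [[-0.88, -0.37, 0.3], [-0.23, -0.22, -0.95], [0.41, -0.9, 0.10]] @ diag([1.1076961358349513, 0.6191527132850208, 0.32087254212243427]) @ [[-0.57, 0.82, -0.12],[0.26, 0.04, -0.97],[-0.78, -0.58, -0.23]]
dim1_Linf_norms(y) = [0.86, 0.35, 0.48]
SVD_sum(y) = [[0.55, -0.79, 0.11], [0.15, -0.21, 0.03], [-0.26, 0.37, -0.05]] + [[-0.06, -0.01, 0.22], [-0.03, -0.01, 0.13], [-0.14, -0.02, 0.54]] + [[-0.08, -0.06, -0.02], [0.24, 0.18, 0.07], [-0.03, -0.02, -0.01]]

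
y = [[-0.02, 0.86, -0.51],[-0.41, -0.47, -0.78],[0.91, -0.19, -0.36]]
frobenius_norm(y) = 1.73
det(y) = -1.00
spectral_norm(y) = 1.00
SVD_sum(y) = [[-0.07, 0.55, -0.74], [-0.03, 0.22, -0.30], [-0.01, 0.06, -0.08]] + [[0.21, 0.13, 0.07],[-0.65, -0.38, -0.22],[0.46, 0.27, 0.16]] + [[-0.16, 0.18, 0.15], [0.27, -0.31, -0.26], [0.46, -0.52, -0.44]]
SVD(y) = [[0.92, -0.26, -0.29], [0.37, 0.79, 0.49], [0.1, -0.56, 0.82]] @ diag([1.0005224421250587, 0.9994712397087983, 0.9956465657044499]) @ [[-0.08, 0.60, -0.80], [-0.83, -0.49, -0.28], [0.56, -0.64, -0.53]]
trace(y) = -0.85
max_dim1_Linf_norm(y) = 0.91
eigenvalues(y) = [(0.07+1j), (0.07-1j), (-1+0j)]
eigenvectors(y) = [[0.68+0.00j,(0.68-0j),-0.30+0.00j], [(0.16+0.47j),(0.16-0.47j),(0.71+0j)], [(0.14-0.53j),(0.14+0.53j),(0.64+0j)]]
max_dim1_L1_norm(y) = 1.66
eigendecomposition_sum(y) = [[(0.03+0.46j),0.33+0.08j,-0.35+0.12j], [(-0.31+0.13j),(0.02+0.25j),(-0.16-0.22j)], [(0.36+0.07j),(0.13-0.24j),(0.02+0.3j)]] + [[(0.03-0.46j), (0.33-0.08j), -0.35-0.12j], [-0.31-0.13j, 0.02-0.25j, (-0.16+0.22j)], [(0.36-0.07j), (0.13+0.24j), (0.02-0.3j)]] + [[-0.09+0.00j, 0.21+0.00j, (0.19+0j)], [0.21-0.00j, (-0.51-0j), -0.45-0.00j], [(0.19-0j), (-0.45-0j), -0.40-0.00j]]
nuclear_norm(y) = 3.00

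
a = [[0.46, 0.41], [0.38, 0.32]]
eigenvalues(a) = [0.79, -0.01]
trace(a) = 0.78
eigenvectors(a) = [[0.78,-0.66], [0.63,0.75]]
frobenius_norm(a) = 0.79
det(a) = -0.01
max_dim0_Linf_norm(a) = 0.46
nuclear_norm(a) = 0.80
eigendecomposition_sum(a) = [[0.46, 0.40], [0.37, 0.33]] + [[-0.0, 0.01], [0.01, -0.01]]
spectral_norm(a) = 0.79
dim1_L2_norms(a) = [0.62, 0.5]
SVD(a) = [[-0.78, -0.63], [-0.63, 0.78]] @ diag([0.7914429386084147, 0.010866228732953592]) @ [[-0.75, -0.66], [0.66, -0.75]]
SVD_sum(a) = [[0.46, 0.40], [0.37, 0.33]] + [[-0.0, 0.01], [0.01, -0.01]]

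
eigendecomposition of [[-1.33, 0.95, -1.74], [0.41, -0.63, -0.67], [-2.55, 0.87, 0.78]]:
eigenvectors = [[0.50, 0.80, 0.45], [0.28, 0.04, 0.85], [-0.82, 0.60, 0.28]]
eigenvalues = [2.04, -2.58, -0.64]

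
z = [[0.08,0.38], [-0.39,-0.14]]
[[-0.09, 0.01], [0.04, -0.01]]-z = [[-0.17, -0.37], [0.43, 0.13]]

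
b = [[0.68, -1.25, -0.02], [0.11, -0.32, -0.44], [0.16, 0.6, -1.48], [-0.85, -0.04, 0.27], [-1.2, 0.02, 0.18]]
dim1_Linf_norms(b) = [1.25, 0.44, 1.48, 0.85, 1.2]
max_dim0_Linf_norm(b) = 1.48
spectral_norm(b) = 1.83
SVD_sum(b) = [[0.62, -0.13, -0.43],  [0.32, -0.06, -0.22],  [0.7, -0.14, -0.49],  [-0.67, 0.14, 0.47],  [-0.87, 0.18, 0.61]] + [[0.32, -0.78, 0.68], [-0.00, 0.01, -0.01], [-0.38, 0.95, -0.83], [-0.01, 0.03, -0.03], [-0.07, 0.18, -0.16]] + [[-0.26,-0.34,-0.27], [-0.2,-0.27,-0.21], [-0.16,-0.21,-0.16], [-0.16,-0.21,-0.17], [-0.26,-0.34,-0.27]]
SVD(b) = [[0.42, 0.63, 0.55], [0.21, -0.01, 0.43], [0.47, -0.76, 0.33], [-0.46, -0.03, 0.34], [-0.59, -0.14, 0.54]] @ diag([1.828089551708249, 1.7261974953371506, 0.9260295880947221]) @ [[0.81, -0.17, -0.56], [0.29, -0.72, 0.63], [-0.51, -0.67, -0.53]]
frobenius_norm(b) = 2.68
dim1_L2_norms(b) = [1.42, 0.56, 1.6, 0.89, 1.21]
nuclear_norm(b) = 4.48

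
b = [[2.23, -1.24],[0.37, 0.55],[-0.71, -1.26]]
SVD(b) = [[-1.00, 0.02], [-0.03, -0.42], [0.01, 0.91]] @ diag([2.5523150239348733, 1.5897446394299706]) @ [[-0.88, 0.48],[-0.48, -0.88]]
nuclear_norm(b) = 4.14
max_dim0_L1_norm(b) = 3.31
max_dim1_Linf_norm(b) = 2.23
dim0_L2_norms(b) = [2.37, 1.85]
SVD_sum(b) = [[2.24, -1.21], [0.06, -0.03], [-0.02, 0.01]] + [[-0.01, -0.03], [0.31, 0.58], [-0.69, -1.27]]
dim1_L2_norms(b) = [2.55, 0.66, 1.45]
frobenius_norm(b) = 3.01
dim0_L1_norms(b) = [3.31, 3.05]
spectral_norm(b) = 2.55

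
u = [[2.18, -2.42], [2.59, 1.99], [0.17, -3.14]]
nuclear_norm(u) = 7.82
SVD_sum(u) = [[0.2, -2.58], [-0.14, 1.77], [0.25, -3.13]] + [[1.98, 0.16],[2.73, 0.22],[-0.08, -0.01]]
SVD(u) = [[0.58, 0.59],[-0.40, 0.81],[0.71, -0.02]] @ diag([4.441646237783167, 3.381904596286926]) @ [[0.08, -1.00], [1.00, 0.08]]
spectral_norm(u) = 4.44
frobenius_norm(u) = 5.58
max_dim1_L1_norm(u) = 4.6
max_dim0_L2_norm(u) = 4.44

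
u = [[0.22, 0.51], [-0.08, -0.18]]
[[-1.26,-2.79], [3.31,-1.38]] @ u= [[-0.05, -0.14],[0.84, 1.94]]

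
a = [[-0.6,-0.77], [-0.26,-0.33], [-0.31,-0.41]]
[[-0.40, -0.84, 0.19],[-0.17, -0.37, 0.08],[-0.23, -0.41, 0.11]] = a @ [[-1.35, 4.33, 0.64], [1.57, -2.28, -0.75]]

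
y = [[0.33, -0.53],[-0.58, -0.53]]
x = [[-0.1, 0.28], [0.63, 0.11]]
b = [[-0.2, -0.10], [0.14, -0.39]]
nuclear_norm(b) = 0.64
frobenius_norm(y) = 1.00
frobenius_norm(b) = 0.47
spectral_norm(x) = 0.64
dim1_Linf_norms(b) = [0.2, 0.39]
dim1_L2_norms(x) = [0.3, 0.64]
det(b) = 0.09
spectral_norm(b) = 0.42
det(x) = -0.19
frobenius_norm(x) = 0.71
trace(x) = 0.01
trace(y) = -0.20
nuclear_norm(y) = 1.40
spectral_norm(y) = 0.81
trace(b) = -0.59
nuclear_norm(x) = 0.93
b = x @ y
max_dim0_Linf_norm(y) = 0.58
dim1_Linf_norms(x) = [0.28, 0.63]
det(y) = -0.48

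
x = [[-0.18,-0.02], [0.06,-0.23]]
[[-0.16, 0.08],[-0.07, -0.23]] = x @ [[0.84, -0.54], [0.54, 0.84]]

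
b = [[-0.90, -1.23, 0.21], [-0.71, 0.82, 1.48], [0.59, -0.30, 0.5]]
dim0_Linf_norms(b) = [0.9, 1.23, 1.48]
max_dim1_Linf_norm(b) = 1.48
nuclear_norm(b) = 4.20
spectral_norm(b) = 1.84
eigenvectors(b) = [[(0.89+0j), -0.40+0.23j, (-0.4-0.23j)], [(0.4+0j), (0.73+0j), (0.73-0j)], [(-0.2+0j), (-0.12+0.5j), -0.12-0.50j]]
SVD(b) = [[0.06, 1.00, 0.03], [-1.0, 0.06, -0.03], [-0.03, -0.03, 1.00]] @ diag([1.8364728080904926, 1.5379181217045637, 0.8271490047608854]) @ [[0.35, -0.48, -0.81], [-0.62, -0.76, 0.18], [0.70, -0.44, 0.56]]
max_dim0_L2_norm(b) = 1.58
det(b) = -2.34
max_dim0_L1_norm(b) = 2.35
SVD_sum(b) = [[0.04, -0.05, -0.09], [-0.64, 0.88, 1.48], [-0.02, 0.03, 0.04]] + [[-0.96, -1.17, 0.28], [-0.06, -0.07, 0.02], [0.03, 0.04, -0.01]] + [[0.02, -0.01, 0.02], [-0.02, 0.01, -0.01], [0.58, -0.36, 0.47]]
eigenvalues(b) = [(-1.5+0j), (0.96+0.79j), (0.96-0.79j)]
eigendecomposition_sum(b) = [[(-1.14+0j), -0.54+0.00j, (0.52-0j)], [(-0.51+0j), (-0.24+0j), 0.23-0.00j], [0.26-0.00j, (0.12-0j), -0.12+0.00j]] + [[(0.12+0.09j), -0.35+0.07j, -0.15+0.52j], [(-0.1-0.22j), 0.53+0.18j, (0.62-0.6j)], [(0.17-0.03j), -0.21+0.33j, (0.31+0.53j)]] + [[0.12-0.09j, -0.35-0.07j, (-0.15-0.52j)], [(-0.1+0.22j), (0.53-0.18j), (0.62+0.6j)], [0.17+0.03j, -0.21-0.33j, 0.31-0.53j]]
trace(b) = 0.42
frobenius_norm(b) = 2.53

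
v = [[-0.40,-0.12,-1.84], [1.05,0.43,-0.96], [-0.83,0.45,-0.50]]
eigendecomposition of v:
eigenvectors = [[-0.80+0.00j,(0.17+0.38j),0.17-0.38j], [0.13+0.00j,0.86+0.00j,0.86-0.00j], [-0.59+0.00j,(0.01-0.29j),0.01+0.29j]]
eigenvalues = [(-1.73+0j), (0.63+0.79j), (0.63-0.79j)]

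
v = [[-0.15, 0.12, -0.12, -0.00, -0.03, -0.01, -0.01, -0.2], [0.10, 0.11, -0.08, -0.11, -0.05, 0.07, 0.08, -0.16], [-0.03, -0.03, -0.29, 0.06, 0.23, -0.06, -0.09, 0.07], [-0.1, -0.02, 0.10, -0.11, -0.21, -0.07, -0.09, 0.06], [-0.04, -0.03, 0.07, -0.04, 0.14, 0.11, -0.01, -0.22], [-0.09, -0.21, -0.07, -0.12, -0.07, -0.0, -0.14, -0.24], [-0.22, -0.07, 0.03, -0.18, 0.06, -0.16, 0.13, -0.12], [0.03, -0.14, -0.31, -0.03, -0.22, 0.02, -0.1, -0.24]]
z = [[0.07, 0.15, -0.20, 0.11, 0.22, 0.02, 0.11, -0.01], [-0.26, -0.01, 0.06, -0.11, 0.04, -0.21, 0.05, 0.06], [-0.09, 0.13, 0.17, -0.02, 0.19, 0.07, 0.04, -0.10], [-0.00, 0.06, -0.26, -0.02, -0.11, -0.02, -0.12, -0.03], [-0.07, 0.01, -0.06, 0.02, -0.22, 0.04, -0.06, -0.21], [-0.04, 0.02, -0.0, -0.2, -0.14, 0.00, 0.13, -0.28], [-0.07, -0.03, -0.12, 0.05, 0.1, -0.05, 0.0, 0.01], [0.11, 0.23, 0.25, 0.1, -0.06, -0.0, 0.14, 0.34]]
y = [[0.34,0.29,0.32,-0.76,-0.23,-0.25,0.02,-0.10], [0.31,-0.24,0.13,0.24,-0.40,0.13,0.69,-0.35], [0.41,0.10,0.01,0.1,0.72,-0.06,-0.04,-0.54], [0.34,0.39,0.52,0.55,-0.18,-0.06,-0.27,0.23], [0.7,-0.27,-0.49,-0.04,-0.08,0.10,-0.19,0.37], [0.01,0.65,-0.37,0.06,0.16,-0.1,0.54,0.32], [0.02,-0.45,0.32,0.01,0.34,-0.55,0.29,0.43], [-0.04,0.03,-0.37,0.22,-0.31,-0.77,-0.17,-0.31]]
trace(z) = 0.33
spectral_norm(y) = 1.01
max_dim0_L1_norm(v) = 1.31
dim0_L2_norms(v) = [0.32, 0.31, 0.47, 0.28, 0.42, 0.23, 0.26, 0.5]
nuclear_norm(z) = 2.48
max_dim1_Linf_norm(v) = 0.31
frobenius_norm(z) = 1.03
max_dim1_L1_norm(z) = 1.23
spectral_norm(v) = 0.63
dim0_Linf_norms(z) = [0.26, 0.23, 0.26, 0.2, 0.22, 0.21, 0.14, 0.34]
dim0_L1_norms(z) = [0.71, 0.64, 1.12, 0.63, 1.08, 0.41, 0.65, 1.04]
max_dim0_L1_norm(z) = 1.12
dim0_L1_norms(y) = [2.17, 2.42, 2.53, 1.98, 2.42, 2.02, 2.21, 2.65]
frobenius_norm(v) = 1.02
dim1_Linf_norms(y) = [0.76, 0.69, 0.72, 0.55, 0.7, 0.65, 0.55, 0.77]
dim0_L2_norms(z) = [0.32, 0.31, 0.47, 0.28, 0.42, 0.23, 0.27, 0.5]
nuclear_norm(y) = 8.00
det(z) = -0.00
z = y @ v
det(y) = 1.00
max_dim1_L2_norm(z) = 0.53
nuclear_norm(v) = 2.47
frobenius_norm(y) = 2.83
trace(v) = -0.41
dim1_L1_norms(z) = [0.89, 0.8, 0.81, 0.62, 0.69, 0.81, 0.43, 1.23]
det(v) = -0.00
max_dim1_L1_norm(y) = 2.54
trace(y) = 0.46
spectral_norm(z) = 0.64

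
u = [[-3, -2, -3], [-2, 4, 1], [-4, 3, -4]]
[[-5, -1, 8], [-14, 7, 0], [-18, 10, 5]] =u @ [[3, 0, -2], [-2, 2, -1], [0, -1, 0]]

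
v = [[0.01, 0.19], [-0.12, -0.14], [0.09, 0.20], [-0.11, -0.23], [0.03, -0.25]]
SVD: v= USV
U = [[-0.39, -0.3], [0.35, -0.54], [-0.46, 0.22], [0.53, -0.3], [0.49, 0.69]]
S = [0.48, 0.14]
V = [[-0.27, -0.96],[0.96, -0.27]]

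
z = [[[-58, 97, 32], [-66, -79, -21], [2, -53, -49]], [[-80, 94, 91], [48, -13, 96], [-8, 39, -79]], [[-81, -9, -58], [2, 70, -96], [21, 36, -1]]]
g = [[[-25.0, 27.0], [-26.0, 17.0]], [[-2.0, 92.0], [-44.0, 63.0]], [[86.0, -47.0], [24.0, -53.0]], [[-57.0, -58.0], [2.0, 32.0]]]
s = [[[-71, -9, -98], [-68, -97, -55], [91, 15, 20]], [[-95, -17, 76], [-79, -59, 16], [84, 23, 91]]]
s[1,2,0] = 84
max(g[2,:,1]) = -47.0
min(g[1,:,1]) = 63.0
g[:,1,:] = [[-26.0, 17.0], [-44.0, 63.0], [24.0, -53.0], [2.0, 32.0]]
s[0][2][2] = 20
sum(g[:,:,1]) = 73.0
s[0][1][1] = -97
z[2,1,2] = -96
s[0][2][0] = 91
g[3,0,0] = -57.0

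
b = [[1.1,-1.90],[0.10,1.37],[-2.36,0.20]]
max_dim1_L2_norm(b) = 2.37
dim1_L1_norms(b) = [3.0, 1.47, 2.56]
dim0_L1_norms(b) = [3.56, 3.47]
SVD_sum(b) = [[1.61, -1.24], [-0.6, 0.46], [-1.57, 1.22]] + [[-0.51, -0.66], [0.70, 0.91], [-0.79, -1.02]]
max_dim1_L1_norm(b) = 3.0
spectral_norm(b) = 2.94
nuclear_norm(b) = 4.85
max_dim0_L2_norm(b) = 2.61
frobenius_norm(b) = 3.51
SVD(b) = [[-0.69, 0.43], [0.26, -0.6], [0.68, 0.67]] @ diag([2.9434824182094763, 1.9111282672002137]) @ [[-0.79, 0.61], [-0.61, -0.79]]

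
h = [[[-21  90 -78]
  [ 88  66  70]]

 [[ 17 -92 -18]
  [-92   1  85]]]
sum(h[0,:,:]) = 215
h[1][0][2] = -18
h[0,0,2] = -78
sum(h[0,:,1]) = 156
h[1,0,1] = -92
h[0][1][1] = 66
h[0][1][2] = 70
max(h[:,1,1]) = 66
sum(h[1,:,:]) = -99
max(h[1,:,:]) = 85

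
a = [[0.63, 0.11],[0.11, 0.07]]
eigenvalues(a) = [0.65, 0.05]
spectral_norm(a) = 0.65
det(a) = 0.03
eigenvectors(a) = [[0.98, -0.19],[0.19, 0.98]]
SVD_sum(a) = [[0.63, 0.12],  [0.12, 0.02]] + [[0.00,-0.01], [-0.01,0.05]]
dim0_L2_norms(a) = [0.64, 0.13]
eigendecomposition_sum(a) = [[0.63, 0.12], [0.12, 0.02]] + [[0.0, -0.01], [-0.01, 0.05]]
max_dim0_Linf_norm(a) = 0.63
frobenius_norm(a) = 0.65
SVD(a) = [[-0.98, -0.19], [-0.19, 0.98]] @ diag([0.6508321791298264, 0.049167820870173545]) @ [[-0.98, -0.19], [-0.19, 0.98]]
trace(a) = 0.70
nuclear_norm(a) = 0.70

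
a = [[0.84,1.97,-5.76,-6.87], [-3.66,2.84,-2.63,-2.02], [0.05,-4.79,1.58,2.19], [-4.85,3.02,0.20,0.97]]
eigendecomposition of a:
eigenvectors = [[-0.64, -0.15, -0.70, 0.03], [-0.59, 0.03, 0.25, -0.52], [-0.42, 0.75, 0.04, 0.57], [-0.26, -0.65, 0.67, -0.64]]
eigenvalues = [-3.83, -0.54, 7.13, 3.47]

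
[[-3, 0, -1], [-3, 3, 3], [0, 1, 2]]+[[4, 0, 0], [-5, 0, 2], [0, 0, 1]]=[[1, 0, -1], [-8, 3, 5], [0, 1, 3]]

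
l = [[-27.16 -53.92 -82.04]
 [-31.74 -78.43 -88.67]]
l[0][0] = -27.16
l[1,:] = [-31.74, -78.43, -88.67]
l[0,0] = -27.16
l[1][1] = -78.43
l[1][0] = -31.74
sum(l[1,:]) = -198.84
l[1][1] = -78.43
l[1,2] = -88.67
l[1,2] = -88.67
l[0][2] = -82.04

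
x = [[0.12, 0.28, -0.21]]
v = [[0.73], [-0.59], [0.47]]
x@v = [[-0.18]]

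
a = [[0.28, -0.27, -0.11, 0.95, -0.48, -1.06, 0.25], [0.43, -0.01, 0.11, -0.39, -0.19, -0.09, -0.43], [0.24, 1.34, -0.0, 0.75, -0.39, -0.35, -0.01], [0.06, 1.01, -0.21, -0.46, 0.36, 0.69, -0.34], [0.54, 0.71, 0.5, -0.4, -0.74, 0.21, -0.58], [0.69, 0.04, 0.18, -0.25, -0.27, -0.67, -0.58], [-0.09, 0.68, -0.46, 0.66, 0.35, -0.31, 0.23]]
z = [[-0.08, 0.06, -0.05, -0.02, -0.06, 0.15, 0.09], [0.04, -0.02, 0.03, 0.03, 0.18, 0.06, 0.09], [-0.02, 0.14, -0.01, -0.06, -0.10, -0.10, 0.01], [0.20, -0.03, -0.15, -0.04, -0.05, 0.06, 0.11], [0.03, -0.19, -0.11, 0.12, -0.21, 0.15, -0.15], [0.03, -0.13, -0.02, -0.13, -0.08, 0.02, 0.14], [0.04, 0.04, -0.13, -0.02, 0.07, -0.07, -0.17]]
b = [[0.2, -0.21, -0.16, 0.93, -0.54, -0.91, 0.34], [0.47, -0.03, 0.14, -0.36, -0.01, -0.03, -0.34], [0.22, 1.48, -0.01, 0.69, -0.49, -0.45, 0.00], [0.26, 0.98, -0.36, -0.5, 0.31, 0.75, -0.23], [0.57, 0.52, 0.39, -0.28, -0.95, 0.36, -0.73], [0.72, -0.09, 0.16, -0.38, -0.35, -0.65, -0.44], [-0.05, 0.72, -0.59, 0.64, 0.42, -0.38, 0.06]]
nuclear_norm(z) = 1.62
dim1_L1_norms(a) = [3.4, 1.65, 3.08, 3.13, 3.68, 2.68, 2.78]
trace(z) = -0.51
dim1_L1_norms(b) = [3.29, 1.38, 3.34, 3.39, 3.8, 2.79, 2.86]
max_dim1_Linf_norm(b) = 1.48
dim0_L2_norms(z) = [0.23, 0.28, 0.24, 0.2, 0.32, 0.26, 0.32]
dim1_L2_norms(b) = [1.49, 0.7, 1.78, 1.46, 1.55, 1.2, 1.27]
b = z + a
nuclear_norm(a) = 6.95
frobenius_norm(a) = 3.56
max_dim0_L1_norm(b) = 4.03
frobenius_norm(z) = 0.70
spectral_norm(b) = 2.19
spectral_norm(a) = 2.13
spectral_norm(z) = 0.42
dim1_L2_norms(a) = [1.58, 0.76, 1.64, 1.41, 1.46, 1.2, 1.18]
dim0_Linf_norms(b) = [0.72, 1.48, 0.59, 0.93, 0.95, 0.91, 0.73]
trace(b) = -1.88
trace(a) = -1.37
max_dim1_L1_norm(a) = 3.68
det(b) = -0.12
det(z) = -0.00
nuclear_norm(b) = 7.79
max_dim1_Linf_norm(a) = 1.34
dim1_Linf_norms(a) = [1.06, 0.43, 1.34, 1.01, 0.74, 0.69, 0.68]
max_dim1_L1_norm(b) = 3.8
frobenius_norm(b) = 3.66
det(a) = -0.00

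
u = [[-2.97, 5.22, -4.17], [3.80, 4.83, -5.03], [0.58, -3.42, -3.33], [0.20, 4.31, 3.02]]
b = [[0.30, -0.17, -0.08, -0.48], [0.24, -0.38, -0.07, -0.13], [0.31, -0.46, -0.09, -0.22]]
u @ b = [[-0.93, 0.44, 0.25, 1.66], [0.74, -0.17, -0.19, -1.35], [-1.68, 2.73, 0.49, 0.9], [2.03, -3.06, -0.59, -1.32]]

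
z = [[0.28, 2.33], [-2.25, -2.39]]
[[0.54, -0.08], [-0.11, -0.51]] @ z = [[0.33, 1.45], [1.12, 0.96]]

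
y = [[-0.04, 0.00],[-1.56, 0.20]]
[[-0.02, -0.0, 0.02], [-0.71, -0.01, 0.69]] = y @ [[0.43, 0.1, -0.42], [-0.21, 0.72, 0.19]]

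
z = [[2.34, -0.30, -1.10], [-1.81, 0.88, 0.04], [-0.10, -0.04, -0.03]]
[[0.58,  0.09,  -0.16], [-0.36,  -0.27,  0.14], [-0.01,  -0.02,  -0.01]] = z @ [[0.15, 0.14, -0.01], [-0.09, -0.03, 0.14], [-0.18, 0.22, 0.09]]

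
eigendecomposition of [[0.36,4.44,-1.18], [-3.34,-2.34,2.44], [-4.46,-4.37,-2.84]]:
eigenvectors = [[-0.21-0.51j, -0.21+0.51j, (-0.48+0j)], [0.63+0.00j, 0.63-0.00j, (0.26+0j)], [0.22+0.50j, 0.22-0.50j, -0.84+0.00j]]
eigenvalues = [(-0.38+4.67j), (-0.38-4.67j), (-4.06+0j)]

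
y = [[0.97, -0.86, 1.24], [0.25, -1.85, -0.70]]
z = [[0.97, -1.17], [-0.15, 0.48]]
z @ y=[[0.65,1.33,2.02], [-0.03,-0.76,-0.52]]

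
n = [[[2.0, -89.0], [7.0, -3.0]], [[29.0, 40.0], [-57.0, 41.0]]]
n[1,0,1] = 40.0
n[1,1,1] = 41.0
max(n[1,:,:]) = 41.0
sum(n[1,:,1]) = 81.0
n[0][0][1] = -89.0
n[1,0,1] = 40.0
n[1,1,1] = 41.0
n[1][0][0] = 29.0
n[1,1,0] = -57.0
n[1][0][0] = 29.0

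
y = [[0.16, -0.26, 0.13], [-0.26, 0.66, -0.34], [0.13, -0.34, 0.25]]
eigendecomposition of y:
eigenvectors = [[-0.34,0.71,-0.62], [0.82,0.55,0.17], [-0.46,0.45,0.77]]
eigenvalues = [0.96, 0.04, 0.07]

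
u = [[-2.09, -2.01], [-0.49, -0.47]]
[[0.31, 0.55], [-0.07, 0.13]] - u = [[2.40, 2.56], [0.42, 0.6]]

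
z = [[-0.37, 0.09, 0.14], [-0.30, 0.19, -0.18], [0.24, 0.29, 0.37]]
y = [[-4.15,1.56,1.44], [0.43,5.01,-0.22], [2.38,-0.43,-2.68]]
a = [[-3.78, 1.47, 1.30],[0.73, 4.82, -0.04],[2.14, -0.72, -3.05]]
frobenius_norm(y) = 7.75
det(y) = 39.66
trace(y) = -1.82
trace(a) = -2.01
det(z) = -0.06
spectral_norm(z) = 0.59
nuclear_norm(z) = 1.26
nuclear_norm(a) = 11.99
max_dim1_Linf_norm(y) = 5.01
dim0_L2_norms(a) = [4.4, 5.09, 3.32]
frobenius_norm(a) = 7.50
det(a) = 44.73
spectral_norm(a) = 5.65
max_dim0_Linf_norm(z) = 0.37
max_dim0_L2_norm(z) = 0.53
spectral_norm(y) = 5.92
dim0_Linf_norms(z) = [0.37, 0.29, 0.37]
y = z + a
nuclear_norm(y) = 12.12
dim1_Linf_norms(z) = [0.37, 0.3, 0.37]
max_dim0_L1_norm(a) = 7.01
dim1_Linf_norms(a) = [3.78, 4.82, 3.05]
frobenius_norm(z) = 0.78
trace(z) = 0.19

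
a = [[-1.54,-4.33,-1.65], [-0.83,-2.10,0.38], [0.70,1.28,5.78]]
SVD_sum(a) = [[-0.95, -2.32, -3.26],[-0.25, -0.61, -0.85],[1.26, 3.09, 4.33]] + [[-0.64, -1.99, 1.61],[-0.49, -1.52, 1.23],[-0.58, -1.8, 1.45]] + [[0.05, -0.02, -0.00],[-0.09, 0.03, 0.0],[0.02, -0.01, -0.00]]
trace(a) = 2.14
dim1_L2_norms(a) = [4.88, 2.29, 5.96]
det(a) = -3.16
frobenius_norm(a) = 8.04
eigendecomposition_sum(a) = [[-1.50, -3.99, -0.10],[-0.83, -2.21, -0.06],[0.22, 0.59, 0.02]] + [[0.09, -0.16, 0.04], [-0.03, 0.06, -0.01], [-0.0, 0.01, -0.00]] + [[-0.13, -0.19, -1.59],[0.04, 0.05, 0.45],[0.48, 0.68, 5.77]]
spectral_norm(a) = 6.92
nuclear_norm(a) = 11.12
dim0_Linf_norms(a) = [1.54, 4.33, 5.78]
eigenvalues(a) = [-3.7, 0.15, 5.69]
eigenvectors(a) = [[0.87,0.94,-0.26], [0.48,-0.35,0.08], [-0.13,-0.04,0.96]]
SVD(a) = [[-0.59, -0.65, 0.48], [-0.16, -0.49, -0.86], [0.79, -0.58, 0.19]] @ diag([6.920416667084859, 4.088825924176006, 0.11151554026381733]) @ [[0.23,0.56,0.79], [0.24,0.75,-0.61], [0.94,-0.33,-0.04]]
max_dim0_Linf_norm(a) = 5.78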